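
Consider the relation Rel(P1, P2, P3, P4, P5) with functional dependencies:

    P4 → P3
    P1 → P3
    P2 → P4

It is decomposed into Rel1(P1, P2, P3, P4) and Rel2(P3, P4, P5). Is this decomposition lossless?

Common attributes: Rel1 ∩ Rel2 = {P3, P4}.
No dependency enlarges {P3, P4}, so (P3, P4)⁺ = {P3, P4}.
The closure contains neither all of Rel1 = {P1, P2, P3, P4} nor all of Rel2 = {P3, P4, P5}, so the common attributes are not a superkey of either fragment. The join is lossy.

No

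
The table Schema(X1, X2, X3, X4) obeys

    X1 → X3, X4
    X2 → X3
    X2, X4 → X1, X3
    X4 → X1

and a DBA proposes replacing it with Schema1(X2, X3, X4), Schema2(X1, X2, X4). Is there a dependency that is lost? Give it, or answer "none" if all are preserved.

X1 → X3, X4: restricted closure across fragments reaches X3, X4.
X2 → X3 lies within Schema1.
X2, X4 → X1, X3: restricted closure across fragments reaches X1, X3.
X4 → X1 lies within Schema2.
Every dependency is enforceable on the fragments, so the decomposition is dependency-preserving.

none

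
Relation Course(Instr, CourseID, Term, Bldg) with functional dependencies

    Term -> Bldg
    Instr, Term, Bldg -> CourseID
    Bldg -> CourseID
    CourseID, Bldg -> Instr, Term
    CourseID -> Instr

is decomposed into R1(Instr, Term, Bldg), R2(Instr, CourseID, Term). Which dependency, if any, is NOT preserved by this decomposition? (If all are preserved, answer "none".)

none

Term → Bldg lies within R1.
Instr, Term, Bldg → CourseID: restricted closure across fragments reaches CourseID.
Bldg → CourseID: restricted closure across fragments reaches CourseID.
CourseID, Bldg → Instr, Term: restricted closure across fragments reaches Instr, Term.
CourseID → Instr lies within R2.
Every dependency is enforceable on the fragments, so the decomposition is dependency-preserving.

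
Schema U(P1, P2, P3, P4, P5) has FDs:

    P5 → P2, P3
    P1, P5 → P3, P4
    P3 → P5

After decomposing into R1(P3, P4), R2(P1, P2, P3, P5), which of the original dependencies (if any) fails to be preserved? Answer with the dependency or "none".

P1, P5 → P3, P4

Check P1, P5 → P3, P4: no single fragment contains all of {P1, P3, P4, P5}, and the restricted closure of {P1, P5} across the fragments never reaches {P3, P4}.
P5 → P2, P3 is preserved.
P3 → P5 is preserved.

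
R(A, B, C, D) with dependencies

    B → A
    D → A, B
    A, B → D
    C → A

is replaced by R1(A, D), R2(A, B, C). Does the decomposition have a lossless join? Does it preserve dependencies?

lossy and not dependency-preserving

Lossless test: (A)⁺ = {A}, which is a superkey of neither fragment — lossy.
Dependency preservation: the restricted closure of {D} across the fragments never reaches {A, B}, so D → A, B cannot be enforced without a join — not preserved.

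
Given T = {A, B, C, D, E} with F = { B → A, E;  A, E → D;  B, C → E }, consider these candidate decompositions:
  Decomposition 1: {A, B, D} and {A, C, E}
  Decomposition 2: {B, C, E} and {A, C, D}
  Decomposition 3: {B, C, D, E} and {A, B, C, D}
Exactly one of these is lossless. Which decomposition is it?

Decomposition 1: common = {A}, closure = {A} → lossy.
Decomposition 2: common = {C}, closure = {C} → lossy.
Decomposition 3: common = {B, C, D}, closure = {A, B, C, D, E} → lossless.

Decomposition 3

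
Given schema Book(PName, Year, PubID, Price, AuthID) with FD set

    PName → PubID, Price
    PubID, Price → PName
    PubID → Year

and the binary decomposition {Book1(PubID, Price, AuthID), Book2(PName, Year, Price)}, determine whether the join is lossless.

Common attributes: Book1 ∩ Book2 = {Price}.
No dependency enlarges {Price}, so (Price)⁺ = {Price}.
The closure contains neither all of Book1 = {PubID, Price, AuthID} nor all of Book2 = {PName, Year, Price}, so the common attributes are not a superkey of either fragment. The join is lossy.

No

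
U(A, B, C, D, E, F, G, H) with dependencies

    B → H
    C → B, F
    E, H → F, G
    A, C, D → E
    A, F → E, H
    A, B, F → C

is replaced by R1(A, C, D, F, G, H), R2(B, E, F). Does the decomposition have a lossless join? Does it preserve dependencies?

Lossless test: (F)⁺ = {F}, which is a superkey of neither fragment — lossy.
Dependency preservation: the restricted closure of {B} across the fragments never reaches {H}, so B → H cannot be enforced without a join — not preserved.

lossy and not dependency-preserving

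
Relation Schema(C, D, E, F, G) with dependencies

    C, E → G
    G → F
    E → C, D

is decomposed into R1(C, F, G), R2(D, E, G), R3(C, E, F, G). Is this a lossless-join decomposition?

Yes

Chase test. Columns are C, D, E, F, G; row i has aⱼ where attribute j ∈ Ri, else bᵢⱼ.
Initial tableau (one row per fragment):
  row 1: a1 b12 b13 a4 a5
  row 2: b21 a2 a3 b24 a5
  row 3: a1 b32 a3 a4 a5
Rows 1 and 2 agree on G; apply G→F and equate their F entries.
Rows 2 and 3 agree on E; apply E→C, D and equate their C, D entries.
Row 2 is now all distinguished symbols — the join is lossless.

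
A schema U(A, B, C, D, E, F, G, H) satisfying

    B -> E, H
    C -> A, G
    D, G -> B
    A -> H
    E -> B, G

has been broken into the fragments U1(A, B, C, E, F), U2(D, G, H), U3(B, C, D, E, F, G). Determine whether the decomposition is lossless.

Chase test. Columns are A, B, C, D, E, F, G, H; row i has aⱼ where attribute j ∈ Ui, else bᵢⱼ.
Initial tableau (one row per fragment):
  row 1: a1 a2 a3 b14 a5 a6 b17 b18
  row 2: b21 b22 b23 a4 b25 b26 a7 a8
  row 3: b31 a2 a3 a4 a5 a6 a7 b38
Rows 1 and 3 agree on B; apply B→E, H and equate their E, H entries.
Rows 1 and 3 agree on C; apply C→A, G and equate their A, G entries.
Rows 2 and 3 agree on D, G; apply D, G→B and equate their B entries.
Rows 1 and 2 agree on B; apply B→E, H and equate their E, H entries.
Row 3 is now all distinguished symbols — the join is lossless.

Yes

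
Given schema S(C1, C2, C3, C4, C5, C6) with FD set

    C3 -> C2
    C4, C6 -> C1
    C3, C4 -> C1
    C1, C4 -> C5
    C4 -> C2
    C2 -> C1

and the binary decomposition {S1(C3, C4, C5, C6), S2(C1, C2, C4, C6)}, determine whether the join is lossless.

Common attributes: S1 ∩ S2 = {C4, C6}.
Closure of {C4, C6}: C4, C6 → C1 applies, adding C1; C1, C4 → C5 applies, adding C5; C4 → C2 applies, adding C2. So (C4, C6)⁺ = {C1, C2, C4, C5, C6}.
This closure contains every attribute of S2, so S1 ∩ S2 → S2. The join is lossless.

Yes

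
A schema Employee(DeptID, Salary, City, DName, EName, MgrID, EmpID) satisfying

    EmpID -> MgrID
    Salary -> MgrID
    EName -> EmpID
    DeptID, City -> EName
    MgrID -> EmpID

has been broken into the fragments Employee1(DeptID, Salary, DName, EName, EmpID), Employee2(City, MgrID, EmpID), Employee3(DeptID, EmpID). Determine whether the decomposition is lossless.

Chase test. Columns are DeptID, Salary, City, DName, EName, MgrID, EmpID; row i has aⱼ where attribute j ∈ Employeei, else bᵢⱼ.
Initial tableau (one row per fragment):
  row 1: a1 a2 b13 a4 a5 b16 a7
  row 2: b21 b22 a3 b24 b25 a6 a7
  row 3: a1 b32 b33 b34 b35 b36 a7
Rows 1 and 2 agree on EmpID; apply EmpID→MgrID and equate their MgrID entries.
Rows 1 and 3 agree on EmpID; apply EmpID→MgrID and equate their MgrID entries.
No row becomes fully distinguished — the join is lossy.

No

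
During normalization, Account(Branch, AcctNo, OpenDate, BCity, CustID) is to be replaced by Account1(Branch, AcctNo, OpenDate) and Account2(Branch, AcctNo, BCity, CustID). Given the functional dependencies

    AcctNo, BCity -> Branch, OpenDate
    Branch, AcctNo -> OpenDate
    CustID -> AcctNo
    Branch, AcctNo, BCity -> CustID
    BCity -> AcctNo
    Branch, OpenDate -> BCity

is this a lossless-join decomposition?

Yes

Common attributes: Account1 ∩ Account2 = {Branch, AcctNo}.
Closure of {Branch, AcctNo}: Branch, AcctNo → OpenDate applies, adding OpenDate; Branch, OpenDate → BCity applies, adding BCity; Branch, AcctNo, BCity → CustID applies, adding CustID. So (Branch, AcctNo)⁺ = {Branch, AcctNo, OpenDate, BCity, CustID}.
This closure contains every attribute of Account1, so Account1 ∩ Account2 → Account1. The join is lossless.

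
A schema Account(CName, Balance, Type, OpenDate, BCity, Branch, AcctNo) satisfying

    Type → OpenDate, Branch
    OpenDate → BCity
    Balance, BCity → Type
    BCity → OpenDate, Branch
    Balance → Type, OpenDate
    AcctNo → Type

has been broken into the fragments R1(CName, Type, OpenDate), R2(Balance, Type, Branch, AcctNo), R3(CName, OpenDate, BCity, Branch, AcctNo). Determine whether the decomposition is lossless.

Chase test. Columns are CName, Balance, Type, OpenDate, BCity, Branch, AcctNo; row i has aⱼ where attribute j ∈ Ri, else bᵢⱼ.
Initial tableau (one row per fragment):
  row 1: a1 b12 a3 a4 b15 b16 b17
  row 2: b21 a2 a3 b24 b25 a6 a7
  row 3: a1 b32 b33 a4 a5 a6 a7
Rows 1 and 2 agree on Type; apply Type→OpenDate, Branch and equate their OpenDate, Branch entries.
Rows 1 and 2 agree on OpenDate; apply OpenDate→BCity and equate their BCity entries.
Rows 1 and 3 agree on OpenDate; apply OpenDate→BCity and equate their BCity entries.
Rows 2 and 3 agree on AcctNo; apply AcctNo→Type and equate their Type entries.
No row becomes fully distinguished — the join is lossy.

No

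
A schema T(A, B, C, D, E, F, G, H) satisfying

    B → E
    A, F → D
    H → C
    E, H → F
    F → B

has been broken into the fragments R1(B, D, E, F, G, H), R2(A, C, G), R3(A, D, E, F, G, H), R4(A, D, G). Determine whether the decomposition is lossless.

No

Chase test. Columns are A, B, C, D, E, F, G, H; row i has aⱼ where attribute j ∈ Ri, else bᵢⱼ.
Initial tableau (one row per fragment):
  row 1: b11 a2 b13 a4 a5 a6 a7 a8
  row 2: a1 b22 a3 b24 b25 b26 a7 b28
  row 3: a1 b32 b33 a4 a5 a6 a7 a8
  row 4: a1 b42 b43 a4 b45 b46 a7 b48
Rows 1 and 3 agree on H; apply H→C and equate their C entries.
Rows 1 and 3 agree on F; apply F→B and equate their B entries.
No row becomes fully distinguished — the join is lossy.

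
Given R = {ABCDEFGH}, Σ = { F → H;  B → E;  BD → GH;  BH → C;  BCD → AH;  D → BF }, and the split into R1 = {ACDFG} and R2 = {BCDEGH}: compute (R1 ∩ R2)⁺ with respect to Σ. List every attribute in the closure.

ABCDEFGH

R1 ∩ R2 = {CDG}.
D → BF applies, adding BF
F → H applies, adding H
B → E applies, adding E
BCD → AH applies, adding A
Closure: {ABCDEFGH}.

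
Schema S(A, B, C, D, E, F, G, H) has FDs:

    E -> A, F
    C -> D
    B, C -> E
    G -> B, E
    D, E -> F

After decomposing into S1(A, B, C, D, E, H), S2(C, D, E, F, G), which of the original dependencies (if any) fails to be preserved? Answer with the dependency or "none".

G -> B, E

Check G → B, E: no single fragment contains all of {B, E, G}, and the restricted closure of {G} across the fragments never reaches {B, E}.
E → A, F is preserved.
C → D is preserved.
B, C → E is preserved.
D, E → F is preserved.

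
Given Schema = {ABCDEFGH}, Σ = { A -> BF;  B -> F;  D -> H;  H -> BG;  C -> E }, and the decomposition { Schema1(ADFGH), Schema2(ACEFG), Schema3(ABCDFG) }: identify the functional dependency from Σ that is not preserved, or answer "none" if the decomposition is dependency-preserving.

H -> BG

Check H → BG: no single fragment contains all of {BGH}, and the restricted closure of {H} across the fragments never reaches {BG}.
A → BF is preserved.
B → F is preserved.
D → H is preserved.
C → E is preserved.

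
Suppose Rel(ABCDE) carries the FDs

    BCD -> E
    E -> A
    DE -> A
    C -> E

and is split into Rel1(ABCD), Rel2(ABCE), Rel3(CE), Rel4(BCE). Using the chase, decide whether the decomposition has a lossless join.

Yes

Chase test. Columns are ABCDE; row i has aⱼ where attribute j ∈ Reli, else bᵢⱼ.
Initial tableau (one row per fragment):
  row 1: a1 a2 a3 a4 b15
  row 2: a1 a2 a3 b24 a5
  row 3: b31 b32 a3 b34 a5
  row 4: b41 a2 a3 b44 a5
Rows 2 and 3 agree on E; apply E→A and equate their A entries.
Rows 2 and 4 agree on E; apply E→A and equate their A entries.
Rows 1 and 2 agree on C; apply C→E and equate their E entries.
Row 1 is now all distinguished symbols — the join is lossless.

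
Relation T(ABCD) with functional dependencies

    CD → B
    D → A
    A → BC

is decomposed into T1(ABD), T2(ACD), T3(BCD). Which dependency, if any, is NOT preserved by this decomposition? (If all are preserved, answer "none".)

CD → B lies within T3.
D → A lies within T1.
A → BC: restricted closure across fragments reaches BC.
Every dependency is enforceable on the fragments, so the decomposition is dependency-preserving.

none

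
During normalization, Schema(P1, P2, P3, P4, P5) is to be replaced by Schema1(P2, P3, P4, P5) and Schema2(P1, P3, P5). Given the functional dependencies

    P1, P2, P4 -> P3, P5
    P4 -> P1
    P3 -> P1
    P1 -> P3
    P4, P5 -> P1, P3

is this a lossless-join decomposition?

Yes

Common attributes: Schema1 ∩ Schema2 = {P3, P5}.
Closure of {P3, P5}: P3 → P1 applies, adding P1. So (P3, P5)⁺ = {P1, P3, P5}.
This closure contains every attribute of Schema2, so Schema1 ∩ Schema2 → Schema2. The join is lossless.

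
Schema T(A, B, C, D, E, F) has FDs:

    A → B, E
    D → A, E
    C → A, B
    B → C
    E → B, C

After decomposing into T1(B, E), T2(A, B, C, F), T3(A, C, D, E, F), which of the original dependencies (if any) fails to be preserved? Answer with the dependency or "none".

none

A → B, E: restricted closure across fragments reaches B, E.
D → A, E lies within T3.
C → A, B lies within T2.
B → C lies within T2.
E → B, C: restricted closure across fragments reaches B, C.
Every dependency is enforceable on the fragments, so the decomposition is dependency-preserving.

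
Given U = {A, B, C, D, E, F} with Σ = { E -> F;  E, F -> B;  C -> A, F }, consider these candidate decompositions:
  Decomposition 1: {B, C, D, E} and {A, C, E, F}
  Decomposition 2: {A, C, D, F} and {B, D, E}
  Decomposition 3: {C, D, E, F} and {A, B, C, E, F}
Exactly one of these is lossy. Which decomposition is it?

Decomposition 1: common = {C, E}, closure = {A, B, C, E, F} → lossless.
Decomposition 2: common = {D}, closure = {D} → lossy.
Decomposition 3: common = {C, E, F}, closure = {A, B, C, E, F} → lossless.

Decomposition 2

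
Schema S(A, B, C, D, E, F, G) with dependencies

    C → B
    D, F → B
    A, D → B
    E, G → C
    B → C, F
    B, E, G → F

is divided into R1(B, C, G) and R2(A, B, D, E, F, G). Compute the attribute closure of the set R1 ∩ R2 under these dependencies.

R1 ∩ R2 = {B, G}.
B → C, F applies, adding C, F
Closure: {B, C, F, G}.

B, C, F, G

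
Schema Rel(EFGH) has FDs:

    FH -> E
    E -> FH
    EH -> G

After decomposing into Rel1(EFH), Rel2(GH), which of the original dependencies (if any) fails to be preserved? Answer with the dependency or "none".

EH -> G

Check EH → G: no single fragment contains all of {EGH}, and the restricted closure of {EH} across the fragments never reaches {G}.
FH → E is preserved.
E → FH is preserved.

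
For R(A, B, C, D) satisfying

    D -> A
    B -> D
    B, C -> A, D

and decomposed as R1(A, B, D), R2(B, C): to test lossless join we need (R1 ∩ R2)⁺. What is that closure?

A, B, D

R1 ∩ R2 = {B}.
B → D applies, adding D
D → A applies, adding A
Closure: {A, B, D}.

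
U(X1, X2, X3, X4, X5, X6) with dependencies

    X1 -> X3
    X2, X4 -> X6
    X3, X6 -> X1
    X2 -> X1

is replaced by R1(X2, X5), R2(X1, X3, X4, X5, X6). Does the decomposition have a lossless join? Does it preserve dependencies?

Lossless test: (X5)⁺ = {X5}, which is a superkey of neither fragment — lossy.
Dependency preservation: the restricted closure of {X2, X4} across the fragments never reaches {X6}, so X2, X4 → X6 cannot be enforced without a join — not preserved.

lossy and not dependency-preserving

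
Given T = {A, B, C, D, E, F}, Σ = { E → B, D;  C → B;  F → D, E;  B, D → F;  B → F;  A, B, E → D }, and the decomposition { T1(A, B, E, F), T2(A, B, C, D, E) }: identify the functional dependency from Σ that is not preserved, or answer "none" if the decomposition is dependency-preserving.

E → B, D lies within T2.
C → B lies within T2.
F → D, E: restricted closure across fragments reaches D, E.
B, D → F: restricted closure across fragments reaches F.
B → F lies within T1.
A, B, E → D lies within T2.
Every dependency is enforceable on the fragments, so the decomposition is dependency-preserving.

none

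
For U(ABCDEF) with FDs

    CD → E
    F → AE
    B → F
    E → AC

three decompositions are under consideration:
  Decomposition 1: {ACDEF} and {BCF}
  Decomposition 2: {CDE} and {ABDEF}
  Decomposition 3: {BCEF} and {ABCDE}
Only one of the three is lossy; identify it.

Decomposition 1: common = {CF}, closure = {ACEF} → lossy.
Decomposition 2: common = {DE}, closure = {ACDE} → lossless.
Decomposition 3: common = {BCE}, closure = {ABCEF} → lossless.

Decomposition 1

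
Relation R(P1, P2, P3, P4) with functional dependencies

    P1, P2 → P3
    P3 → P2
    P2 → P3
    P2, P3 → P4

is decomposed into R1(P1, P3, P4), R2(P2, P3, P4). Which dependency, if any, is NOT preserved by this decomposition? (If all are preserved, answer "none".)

none

P1, P2 → P3: restricted closure across fragments reaches P3.
P3 → P2 lies within R2.
P2 → P3 lies within R2.
P2, P3 → P4 lies within R2.
Every dependency is enforceable on the fragments, so the decomposition is dependency-preserving.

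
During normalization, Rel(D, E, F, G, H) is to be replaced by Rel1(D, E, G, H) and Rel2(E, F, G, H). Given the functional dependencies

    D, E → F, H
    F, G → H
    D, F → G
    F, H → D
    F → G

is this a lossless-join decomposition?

Common attributes: Rel1 ∩ Rel2 = {E, G, H}.
No dependency enlarges {E, G, H}, so (E, G, H)⁺ = {E, G, H}.
The closure contains neither all of Rel1 = {D, E, G, H} nor all of Rel2 = {E, F, G, H}, so the common attributes are not a superkey of either fragment. The join is lossy.

No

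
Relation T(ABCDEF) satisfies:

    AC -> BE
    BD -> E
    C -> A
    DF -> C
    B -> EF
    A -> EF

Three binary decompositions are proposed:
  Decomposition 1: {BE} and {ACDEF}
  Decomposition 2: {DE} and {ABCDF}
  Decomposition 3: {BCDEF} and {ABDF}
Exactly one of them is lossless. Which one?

Decomposition 1: common = {E}, closure = {E} → lossy.
Decomposition 2: common = {D}, closure = {D} → lossy.
Decomposition 3: common = {BDF}, closure = {ABCDEF} → lossless.

Decomposition 3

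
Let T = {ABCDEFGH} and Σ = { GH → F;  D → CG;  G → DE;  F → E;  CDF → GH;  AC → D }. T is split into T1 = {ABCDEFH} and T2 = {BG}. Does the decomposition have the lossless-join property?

Common attributes: T1 ∩ T2 = {B}.
No dependency enlarges {B}, so (B)⁺ = {B}.
The closure contains neither all of T1 = {ABCDEFH} nor all of T2 = {BG}, so the common attributes are not a superkey of either fragment. The join is lossy.

No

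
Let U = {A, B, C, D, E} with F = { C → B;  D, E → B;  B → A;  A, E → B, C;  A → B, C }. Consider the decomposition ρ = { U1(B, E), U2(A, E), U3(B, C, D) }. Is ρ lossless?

No

Chase test. Columns are A, B, C, D, E; row i has aⱼ where attribute j ∈ Ui, else bᵢⱼ.
Initial tableau (one row per fragment):
  row 1: b11 a2 b13 b14 a5
  row 2: a1 b22 b23 b24 a5
  row 3: b31 a2 a3 a4 b35
Rows 1 and 3 agree on B; apply B→A and equate their A entries.
Rows 1 and 3 agree on A; apply A→B, C and equate their B, C entries.
No row becomes fully distinguished — the join is lossy.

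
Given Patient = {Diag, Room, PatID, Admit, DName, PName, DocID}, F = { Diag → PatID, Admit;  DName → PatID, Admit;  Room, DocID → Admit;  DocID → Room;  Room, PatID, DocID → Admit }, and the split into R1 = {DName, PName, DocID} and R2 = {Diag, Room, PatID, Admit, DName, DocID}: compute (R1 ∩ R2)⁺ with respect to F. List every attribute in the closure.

Room, PatID, Admit, DName, DocID

R1 ∩ R2 = {DName, DocID}.
DName → PatID, Admit applies, adding PatID, Admit
DocID → Room applies, adding Room
Closure: {Room, PatID, Admit, DName, DocID}.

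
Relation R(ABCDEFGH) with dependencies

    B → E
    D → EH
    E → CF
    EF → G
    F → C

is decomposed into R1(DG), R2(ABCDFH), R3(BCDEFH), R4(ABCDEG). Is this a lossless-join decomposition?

Yes

Chase test. Columns are ABCDEFGH; row i has aⱼ where attribute j ∈ Ri, else bᵢⱼ.
Initial tableau (one row per fragment):
  row 1: b11 b12 b13 a4 b15 b16 a7 b18
  row 2: a1 a2 a3 a4 b25 a6 b27 a8
  row 3: b31 a2 a3 a4 a5 a6 b37 a8
  row 4: a1 a2 a3 a4 a5 b46 a7 b48
Rows 2 and 3 agree on B; apply B→E and equate their E entries.
Rows 1 and 2 agree on D; apply D→EH and equate their EH entries.
Rows 1 and 4 agree on D; apply D→EH and equate their EH entries.
Rows 1 and 2 agree on E; apply E→CF and equate their CF entries.
Rows 1 and 4 agree on E; apply E→CF and equate their CF entries.
Rows 1 and 2 agree on EF; apply EF→G and equate their G entries.
Rows 1 and 3 agree on EF; apply EF→G and equate their G entries.
Row 2 is now all distinguished symbols — the join is lossless.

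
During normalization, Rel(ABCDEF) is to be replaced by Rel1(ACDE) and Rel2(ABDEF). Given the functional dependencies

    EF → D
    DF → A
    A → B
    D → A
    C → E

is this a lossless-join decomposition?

Common attributes: Rel1 ∩ Rel2 = {ADE}.
Closure of {ADE}: A → B applies, adding B. So (ADE)⁺ = {ABDE}.
The closure contains neither all of Rel1 = {ACDE} nor all of Rel2 = {ABDEF}, so the common attributes are not a superkey of either fragment. The join is lossy.

No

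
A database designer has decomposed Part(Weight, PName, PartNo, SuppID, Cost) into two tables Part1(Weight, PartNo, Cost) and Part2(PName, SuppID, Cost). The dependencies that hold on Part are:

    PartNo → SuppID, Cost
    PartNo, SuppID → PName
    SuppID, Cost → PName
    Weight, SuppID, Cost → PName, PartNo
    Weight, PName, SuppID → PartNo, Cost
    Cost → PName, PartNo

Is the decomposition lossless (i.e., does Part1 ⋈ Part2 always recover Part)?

Common attributes: Part1 ∩ Part2 = {Cost}.
Closure of {Cost}: Cost → PName, PartNo applies, adding PName, PartNo; PartNo → SuppID, Cost applies, adding SuppID. So (Cost)⁺ = {PName, PartNo, SuppID, Cost}.
This closure contains every attribute of Part2, so Part1 ∩ Part2 → Part2. The join is lossless.

Yes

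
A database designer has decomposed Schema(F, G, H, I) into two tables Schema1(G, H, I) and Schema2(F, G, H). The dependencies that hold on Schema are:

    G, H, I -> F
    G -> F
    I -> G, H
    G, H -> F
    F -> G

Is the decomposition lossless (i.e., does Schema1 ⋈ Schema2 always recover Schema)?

Common attributes: Schema1 ∩ Schema2 = {G, H}.
Closure of {G, H}: G → F applies, adding F. So (G, H)⁺ = {F, G, H}.
This closure contains every attribute of Schema2, so Schema1 ∩ Schema2 → Schema2. The join is lossless.

Yes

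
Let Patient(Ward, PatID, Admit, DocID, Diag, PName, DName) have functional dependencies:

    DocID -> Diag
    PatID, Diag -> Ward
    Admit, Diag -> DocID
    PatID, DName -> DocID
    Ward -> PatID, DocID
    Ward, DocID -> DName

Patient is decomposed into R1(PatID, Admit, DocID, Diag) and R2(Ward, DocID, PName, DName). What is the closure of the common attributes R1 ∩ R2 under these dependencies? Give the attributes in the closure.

DocID, Diag

R1 ∩ R2 = {DocID}.
DocID → Diag applies, adding Diag
Closure: {DocID, Diag}.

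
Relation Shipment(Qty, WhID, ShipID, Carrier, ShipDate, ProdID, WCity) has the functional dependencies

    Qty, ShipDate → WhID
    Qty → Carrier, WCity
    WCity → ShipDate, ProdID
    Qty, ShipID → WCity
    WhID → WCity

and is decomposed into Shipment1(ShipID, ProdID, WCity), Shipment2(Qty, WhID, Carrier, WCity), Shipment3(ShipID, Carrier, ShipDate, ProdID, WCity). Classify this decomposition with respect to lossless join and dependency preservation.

lossy but dependency-preserving

Lossless test (chase): Rows 1 and 2 agree on WCity; apply WCity→ShipDate, ProdID and equate their ShipDate, ProdID entries. Rows 1 and 3 agree on WCity; apply WCity→ShipDate, ProdID and equate their ShipDate, ProdID entries. No row becomes fully distinguished — the join is lossy.
Dependency preservation: Qty, ShipDate → WhID; Qty, ShipID → WCity are not contained in any single fragment, but the restricted closure of each left-hand side across the fragments still reaches the right-hand side; the remaining FDs each lie inside some fragment. All dependencies are preserved.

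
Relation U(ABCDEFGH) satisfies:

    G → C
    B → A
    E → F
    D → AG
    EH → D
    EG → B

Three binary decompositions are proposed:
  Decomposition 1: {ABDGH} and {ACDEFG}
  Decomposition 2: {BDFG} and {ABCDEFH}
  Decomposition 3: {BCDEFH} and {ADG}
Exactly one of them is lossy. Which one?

Decomposition 1: common = {ADG}, closure = {ACDG} → lossy.
Decomposition 2: common = {BDF}, closure = {ABCDFG} → lossless.
Decomposition 3: common = {D}, closure = {ACDG} → lossless.

Decomposition 1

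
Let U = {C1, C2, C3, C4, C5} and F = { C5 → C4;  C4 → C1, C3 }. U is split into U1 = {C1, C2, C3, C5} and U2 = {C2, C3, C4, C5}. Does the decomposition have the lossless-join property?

Common attributes: U1 ∩ U2 = {C2, C3, C5}.
Closure of {C2, C3, C5}: C5 → C4 applies, adding C4; C4 → C1, C3 applies, adding C1. So (C2, C3, C5)⁺ = {C1, C2, C3, C4, C5}.
This closure contains every attribute of U1, so U1 ∩ U2 → U1. The join is lossless.

Yes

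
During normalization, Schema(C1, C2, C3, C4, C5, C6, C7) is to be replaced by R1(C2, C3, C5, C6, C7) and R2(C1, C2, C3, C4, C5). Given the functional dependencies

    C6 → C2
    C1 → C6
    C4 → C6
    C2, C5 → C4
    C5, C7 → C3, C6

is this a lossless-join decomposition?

No

Common attributes: R1 ∩ R2 = {C2, C3, C5}.
Closure of {C2, C3, C5}: C2, C5 → C4 applies, adding C4; C4 → C6 applies, adding C6. So (C2, C3, C5)⁺ = {C2, C3, C4, C5, C6}.
The closure contains neither all of R1 = {C2, C3, C5, C6, C7} nor all of R2 = {C1, C2, C3, C4, C5}, so the common attributes are not a superkey of either fragment. The join is lossy.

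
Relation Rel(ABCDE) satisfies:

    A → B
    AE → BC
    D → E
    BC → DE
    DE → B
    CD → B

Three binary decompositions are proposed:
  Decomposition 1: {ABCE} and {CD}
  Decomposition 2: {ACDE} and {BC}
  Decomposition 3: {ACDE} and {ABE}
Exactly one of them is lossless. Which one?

Decomposition 1: common = {C}, closure = {C} → lossy.
Decomposition 2: common = {C}, closure = {C} → lossy.
Decomposition 3: common = {AE}, closure = {ABCDE} → lossless.

Decomposition 3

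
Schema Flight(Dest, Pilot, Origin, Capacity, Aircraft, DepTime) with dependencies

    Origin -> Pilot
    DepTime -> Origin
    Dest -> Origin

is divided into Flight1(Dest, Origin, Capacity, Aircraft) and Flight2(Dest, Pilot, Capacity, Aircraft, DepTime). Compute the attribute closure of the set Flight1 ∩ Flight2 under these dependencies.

Dest, Pilot, Origin, Capacity, Aircraft

Flight1 ∩ Flight2 = {Dest, Capacity, Aircraft}.
Dest → Origin applies, adding Origin
Origin → Pilot applies, adding Pilot
Closure: {Dest, Pilot, Origin, Capacity, Aircraft}.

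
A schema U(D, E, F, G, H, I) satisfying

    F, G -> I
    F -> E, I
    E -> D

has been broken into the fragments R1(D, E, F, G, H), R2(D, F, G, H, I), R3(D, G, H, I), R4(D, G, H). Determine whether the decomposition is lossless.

Yes

Chase test. Columns are D, E, F, G, H, I; row i has aⱼ where attribute j ∈ Ri, else bᵢⱼ.
Initial tableau (one row per fragment):
  row 1: a1 a2 a3 a4 a5 b16
  row 2: a1 b22 a3 a4 a5 a6
  row 3: a1 b32 b33 a4 a5 a6
  row 4: a1 b42 b43 a4 a5 b46
Rows 1 and 2 agree on F, G; apply F, G→I and equate their I entries.
Rows 1 and 2 agree on F; apply F→E, I and equate their E, I entries.
Row 1 is now all distinguished symbols — the join is lossless.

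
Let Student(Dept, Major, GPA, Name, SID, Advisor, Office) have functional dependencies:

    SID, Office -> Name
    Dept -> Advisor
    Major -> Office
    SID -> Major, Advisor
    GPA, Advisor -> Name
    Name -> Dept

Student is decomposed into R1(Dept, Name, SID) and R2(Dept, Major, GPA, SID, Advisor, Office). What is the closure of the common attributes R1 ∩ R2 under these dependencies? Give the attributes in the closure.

R1 ∩ R2 = {Dept, SID}.
Dept → Advisor applies, adding Advisor
SID → Major, Advisor applies, adding Major
Major → Office applies, adding Office
SID, Office → Name applies, adding Name
Closure: {Dept, Major, Name, SID, Advisor, Office}.

Dept, Major, Name, SID, Advisor, Office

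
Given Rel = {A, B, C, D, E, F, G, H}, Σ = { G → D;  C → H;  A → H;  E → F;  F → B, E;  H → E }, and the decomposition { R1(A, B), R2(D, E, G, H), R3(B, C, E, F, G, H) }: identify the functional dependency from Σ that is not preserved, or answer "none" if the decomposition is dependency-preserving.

A → H

Check A → H: no single fragment contains all of {A, H}, and the restricted closure of {A} across the fragments never reaches {H}.
G → D is preserved.
C → H is preserved.
E → F is preserved.
F → B, E is preserved.
H → E is preserved.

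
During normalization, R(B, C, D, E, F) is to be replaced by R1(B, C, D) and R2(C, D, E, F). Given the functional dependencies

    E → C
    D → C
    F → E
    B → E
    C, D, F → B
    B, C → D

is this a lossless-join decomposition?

No

Common attributes: R1 ∩ R2 = {C, D}.
No dependency enlarges {C, D}, so (C, D)⁺ = {C, D}.
The closure contains neither all of R1 = {B, C, D} nor all of R2 = {C, D, E, F}, so the common attributes are not a superkey of either fragment. The join is lossy.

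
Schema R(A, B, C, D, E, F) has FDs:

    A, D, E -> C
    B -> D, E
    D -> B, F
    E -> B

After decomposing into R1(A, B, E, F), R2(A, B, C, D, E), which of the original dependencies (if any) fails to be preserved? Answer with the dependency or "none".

none

A, D, E → C lies within R2.
B → D, E lies within R2.
D → B, F: restricted closure across fragments reaches B, F.
E → B lies within R1.
Every dependency is enforceable on the fragments, so the decomposition is dependency-preserving.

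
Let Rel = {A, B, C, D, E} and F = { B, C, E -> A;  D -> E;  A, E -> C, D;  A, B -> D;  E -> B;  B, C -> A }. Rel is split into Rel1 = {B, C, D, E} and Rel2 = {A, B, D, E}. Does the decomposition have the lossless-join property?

Common attributes: Rel1 ∩ Rel2 = {B, D, E}.
No dependency enlarges {B, D, E}, so (B, D, E)⁺ = {B, D, E}.
The closure contains neither all of Rel1 = {B, C, D, E} nor all of Rel2 = {A, B, D, E}, so the common attributes are not a superkey of either fragment. The join is lossy.

No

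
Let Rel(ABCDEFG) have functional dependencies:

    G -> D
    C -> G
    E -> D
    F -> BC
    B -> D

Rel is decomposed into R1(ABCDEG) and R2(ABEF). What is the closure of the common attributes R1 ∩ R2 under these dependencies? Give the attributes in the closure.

R1 ∩ R2 = {ABE}.
E → D applies, adding D
Closure: {ABDE}.

ABDE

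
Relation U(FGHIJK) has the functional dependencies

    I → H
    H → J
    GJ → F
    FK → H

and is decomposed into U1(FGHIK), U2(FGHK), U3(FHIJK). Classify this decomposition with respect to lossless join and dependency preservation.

Lossless test (chase): Rows 1 and 2 agree on H; apply H→J and equate their J entries. Rows 1 and 3 agree on H; apply H→J and equate their J entries. Row 1 is now all distinguished symbols — the join is lossless.
Dependency preservation: the restricted closure of {GJ} across the fragments never reaches {F}, so GJ → F cannot be enforced without a join — not preserved.

lossless but not dependency-preserving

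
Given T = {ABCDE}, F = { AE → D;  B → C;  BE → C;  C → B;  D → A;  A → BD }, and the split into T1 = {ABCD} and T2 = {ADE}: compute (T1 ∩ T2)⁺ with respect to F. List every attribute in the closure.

T1 ∩ T2 = {AD}.
A → BD applies, adding B
B → C applies, adding C
Closure: {ABCD}.

ABCD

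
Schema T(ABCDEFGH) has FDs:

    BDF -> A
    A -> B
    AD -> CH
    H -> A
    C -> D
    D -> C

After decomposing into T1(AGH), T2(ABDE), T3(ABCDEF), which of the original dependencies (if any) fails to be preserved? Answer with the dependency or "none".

Check AD → CH: no single fragment contains all of {ACDH}, and the restricted closure of {AD} across the fragments never reaches {CH}.
BDF → A is preserved.
A → B is preserved.
H → A is preserved.
C → D is preserved.
D → C is preserved.

AD -> CH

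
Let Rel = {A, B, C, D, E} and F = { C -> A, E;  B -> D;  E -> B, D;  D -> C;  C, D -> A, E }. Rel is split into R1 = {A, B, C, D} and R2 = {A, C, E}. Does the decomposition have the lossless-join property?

Common attributes: R1 ∩ R2 = {A, C}.
Closure of {A, C}: C → A, E applies, adding E; E → B, D applies, adding B, D. So (A, C)⁺ = {A, B, C, D, E}.
This closure contains every attribute of R1, so R1 ∩ R2 → R1. The join is lossless.

Yes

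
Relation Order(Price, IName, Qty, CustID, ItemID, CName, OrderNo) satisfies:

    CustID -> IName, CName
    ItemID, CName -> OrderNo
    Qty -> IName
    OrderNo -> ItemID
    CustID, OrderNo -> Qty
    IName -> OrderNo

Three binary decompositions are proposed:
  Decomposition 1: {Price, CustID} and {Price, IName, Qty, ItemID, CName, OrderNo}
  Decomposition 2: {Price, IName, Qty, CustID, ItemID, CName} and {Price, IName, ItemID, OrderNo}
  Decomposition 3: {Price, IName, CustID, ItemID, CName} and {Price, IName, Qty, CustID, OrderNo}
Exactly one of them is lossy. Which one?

Decomposition 1: common = {Price}, closure = {Price} → lossy.
Decomposition 2: common = {Price, IName, ItemID}, closure = {Price, IName, ItemID, OrderNo} → lossless.
Decomposition 3: common = {Price, IName, CustID}, closure = {Price, IName, Qty, CustID, ItemID, CName, OrderNo} → lossless.

Decomposition 1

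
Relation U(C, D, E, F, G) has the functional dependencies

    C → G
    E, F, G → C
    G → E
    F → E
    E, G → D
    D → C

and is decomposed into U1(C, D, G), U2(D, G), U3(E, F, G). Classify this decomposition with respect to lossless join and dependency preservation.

lossless and dependency-preserving

Lossless test (chase): Rows 1 and 2 agree on G; apply G→E and equate their E entries. Rows 1 and 3 agree on G; apply G→E and equate their E entries. Rows 1 and 3 agree on E, G; apply E, G→D and equate their D entries. Rows 1 and 2 agree on D; apply D→C and equate their C entries. Rows 1 and 3 agree on D; apply D→C and equate their C entries. Row 3 is now all distinguished symbols — the join is lossless.
Dependency preservation: E, F, G → C; E, G → D are not contained in any single fragment, but the restricted closure of each left-hand side across the fragments still reaches the right-hand side; the remaining FDs each lie inside some fragment. All dependencies are preserved.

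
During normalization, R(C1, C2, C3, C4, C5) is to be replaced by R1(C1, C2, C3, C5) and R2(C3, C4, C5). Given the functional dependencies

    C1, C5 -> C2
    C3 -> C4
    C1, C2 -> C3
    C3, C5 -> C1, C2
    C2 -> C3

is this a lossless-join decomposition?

Common attributes: R1 ∩ R2 = {C3, C5}.
Closure of {C3, C5}: C3 → C4 applies, adding C4; C3, C5 → C1, C2 applies, adding C1, C2. So (C3, C5)⁺ = {C1, C2, C3, C4, C5}.
This closure contains every attribute of R1, so R1 ∩ R2 → R1. The join is lossless.

Yes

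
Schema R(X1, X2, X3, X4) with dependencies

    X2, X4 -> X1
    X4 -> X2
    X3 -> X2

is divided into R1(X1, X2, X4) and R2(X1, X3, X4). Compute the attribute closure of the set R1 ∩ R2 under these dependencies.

X1, X2, X4

R1 ∩ R2 = {X1, X4}.
X4 → X2 applies, adding X2
Closure: {X1, X2, X4}.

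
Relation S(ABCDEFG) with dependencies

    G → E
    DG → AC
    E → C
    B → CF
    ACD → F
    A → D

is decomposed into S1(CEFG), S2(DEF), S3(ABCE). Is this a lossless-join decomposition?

Chase test. Columns are ABCDEFG; row i has aⱼ where attribute j ∈ Si, else bᵢⱼ.
Initial tableau (one row per fragment):
  row 1: b11 b12 a3 b14 a5 a6 a7
  row 2: b21 b22 b23 a4 a5 a6 b27
  row 3: a1 a2 a3 b34 a5 b36 b37
Rows 1 and 2 agree on E; apply E→C and equate their C entries.
No row becomes fully distinguished — the join is lossy.

No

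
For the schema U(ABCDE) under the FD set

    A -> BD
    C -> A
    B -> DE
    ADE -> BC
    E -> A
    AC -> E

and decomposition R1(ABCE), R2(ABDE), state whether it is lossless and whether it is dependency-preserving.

Lossless test: (ABE)⁺ = {ABCDE}, which contains all of one fragment — lossless.
Dependency preservation: ADE → BC is not contained in any single fragment, but the restricted closure of its left-hand side across the fragments still reaches the right-hand side; the remaining FDs each lie inside some fragment. All dependencies are preserved.

lossless and dependency-preserving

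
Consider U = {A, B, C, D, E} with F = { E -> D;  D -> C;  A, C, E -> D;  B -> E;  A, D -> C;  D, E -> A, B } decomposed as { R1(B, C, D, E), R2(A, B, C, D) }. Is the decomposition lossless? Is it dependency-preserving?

Lossless test: (B, C, D)⁺ = {A, B, C, D, E}, which contains all of one fragment — lossless.
Dependency preservation: A, C, E → D; D, E → A, B are not contained in any single fragment, but the restricted closure of each left-hand side across the fragments still reaches the right-hand side; the remaining FDs each lie inside some fragment. All dependencies are preserved.

lossless and dependency-preserving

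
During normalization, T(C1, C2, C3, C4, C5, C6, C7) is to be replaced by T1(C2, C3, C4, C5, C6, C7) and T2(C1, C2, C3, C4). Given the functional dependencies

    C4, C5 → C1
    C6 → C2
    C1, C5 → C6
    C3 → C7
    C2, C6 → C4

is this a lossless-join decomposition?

No

Common attributes: T1 ∩ T2 = {C2, C3, C4}.
Closure of {C2, C3, C4}: C3 → C7 applies, adding C7. So (C2, C3, C4)⁺ = {C2, C3, C4, C7}.
The closure contains neither all of T1 = {C2, C3, C4, C5, C6, C7} nor all of T2 = {C1, C2, C3, C4}, so the common attributes are not a superkey of either fragment. The join is lossy.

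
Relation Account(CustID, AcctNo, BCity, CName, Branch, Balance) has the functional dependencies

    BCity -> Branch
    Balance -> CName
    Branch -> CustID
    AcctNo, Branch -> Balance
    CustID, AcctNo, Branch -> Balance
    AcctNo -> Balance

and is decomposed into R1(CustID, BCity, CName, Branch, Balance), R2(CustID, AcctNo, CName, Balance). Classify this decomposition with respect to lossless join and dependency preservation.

lossy but dependency-preserving

Lossless test: (CustID, CName, Balance)⁺ = {CustID, CName, Balance}, which is a superkey of neither fragment — lossy.
Dependency preservation: AcctNo, Branch → Balance; CustID, AcctNo, Branch → Balance are not contained in any single fragment, but the restricted closure of each left-hand side across the fragments still reaches the right-hand side; the remaining FDs each lie inside some fragment. All dependencies are preserved.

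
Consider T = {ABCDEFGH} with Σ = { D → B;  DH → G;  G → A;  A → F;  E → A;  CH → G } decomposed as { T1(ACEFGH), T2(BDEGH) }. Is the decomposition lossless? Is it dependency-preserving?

Lossless test: (EGH)⁺ = {AEFGH}, which is a superkey of neither fragment — lossy.
Dependency preservation: every FD's attributes lie within a single fragment, so each can be enforced locally — preserved.

lossy but dependency-preserving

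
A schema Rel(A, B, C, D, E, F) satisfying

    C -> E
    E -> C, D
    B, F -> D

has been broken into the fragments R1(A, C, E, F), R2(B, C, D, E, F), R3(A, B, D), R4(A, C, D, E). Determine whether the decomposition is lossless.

No

Chase test. Columns are A, B, C, D, E, F; row i has aⱼ where attribute j ∈ Ri, else bᵢⱼ.
Initial tableau (one row per fragment):
  row 1: a1 b12 a3 b14 a5 a6
  row 2: b21 a2 a3 a4 a5 a6
  row 3: a1 a2 b33 a4 b35 b36
  row 4: a1 b42 a3 a4 a5 b46
Rows 1 and 2 agree on E; apply E→C, D and equate their C, D entries.
No row becomes fully distinguished — the join is lossy.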